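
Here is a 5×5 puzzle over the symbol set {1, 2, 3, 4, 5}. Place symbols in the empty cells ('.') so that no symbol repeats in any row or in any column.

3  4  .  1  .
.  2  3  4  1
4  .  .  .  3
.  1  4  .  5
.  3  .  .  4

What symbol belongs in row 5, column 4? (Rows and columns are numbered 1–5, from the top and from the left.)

5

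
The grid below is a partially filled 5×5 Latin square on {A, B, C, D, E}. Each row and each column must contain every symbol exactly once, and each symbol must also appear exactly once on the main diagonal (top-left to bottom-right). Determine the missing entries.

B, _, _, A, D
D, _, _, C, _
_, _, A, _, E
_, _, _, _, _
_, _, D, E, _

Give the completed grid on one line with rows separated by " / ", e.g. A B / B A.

B C E A D / D E B C A / C D A B E / E A C D B / A B D E C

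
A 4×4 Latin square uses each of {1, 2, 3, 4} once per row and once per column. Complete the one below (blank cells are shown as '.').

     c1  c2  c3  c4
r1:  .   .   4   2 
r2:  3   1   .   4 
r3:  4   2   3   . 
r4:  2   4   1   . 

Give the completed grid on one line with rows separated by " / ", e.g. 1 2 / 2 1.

1 3 4 2 / 3 1 2 4 / 4 2 3 1 / 2 4 1 3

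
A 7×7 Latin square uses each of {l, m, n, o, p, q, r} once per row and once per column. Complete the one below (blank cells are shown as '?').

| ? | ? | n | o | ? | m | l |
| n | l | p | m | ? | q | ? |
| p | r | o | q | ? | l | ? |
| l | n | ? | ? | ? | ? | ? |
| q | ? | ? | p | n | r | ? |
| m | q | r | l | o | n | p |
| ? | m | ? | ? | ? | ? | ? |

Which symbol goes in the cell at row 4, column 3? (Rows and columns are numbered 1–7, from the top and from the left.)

m

(r1,c1) = r
(r1,c2) = p
(r1,c5) = q
(r2,c5) = r
(r2,c7) = o
(r3,c5) = m
(r3,c7) = n
(r4,c4) = r
(r4,c5) = p
(r4,c6) = o
(r5,c2) = o
(r5,c7) = m
(r7,c1) = o
(r7,c4) = n
(r7,c5) = l
(r7,c6) = p
(r4,c7) = q
(r5,c3) = l
(r7,c3) = q
(r7,c7) = r
(r4,c3) = m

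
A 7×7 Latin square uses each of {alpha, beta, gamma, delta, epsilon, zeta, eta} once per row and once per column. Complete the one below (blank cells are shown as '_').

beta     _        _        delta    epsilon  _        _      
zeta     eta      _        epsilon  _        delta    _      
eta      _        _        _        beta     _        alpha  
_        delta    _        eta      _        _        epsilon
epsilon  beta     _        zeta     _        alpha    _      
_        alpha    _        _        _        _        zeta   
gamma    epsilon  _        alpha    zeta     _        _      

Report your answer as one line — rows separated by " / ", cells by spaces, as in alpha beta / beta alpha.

beta gamma alpha delta epsilon zeta eta / zeta eta gamma epsilon alpha delta beta / eta zeta delta gamma beta epsilon alpha / alpha delta zeta eta gamma beta epsilon / epsilon beta eta zeta delta alpha gamma / delta alpha epsilon beta eta gamma zeta / gamma epsilon beta alpha zeta eta delta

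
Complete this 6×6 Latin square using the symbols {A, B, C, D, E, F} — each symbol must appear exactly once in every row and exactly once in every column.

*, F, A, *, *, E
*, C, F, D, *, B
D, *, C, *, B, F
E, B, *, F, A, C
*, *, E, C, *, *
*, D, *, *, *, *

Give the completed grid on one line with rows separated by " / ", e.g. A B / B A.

At row 1, column 4: row 1 has {A,E,F}; column 4 has {C,D,F}; that leaves B.
At row 2, column 1: row 2 has {B,C,D,F}; column 1 has {D,E}; that leaves A.
At row 2, column 5: row 2 has {A,B,C,D,F}; column 5 has {A,B}; that leaves E.
At row 4, column 3: row 4 has {A,B,C,E,F}; column 3 has {A,C,E,F}; that leaves D.
At row 5, column 2: row 5 has {C,E}; column 2 has {B,C,D,F}; that leaves A.
At row 5, column 6: row 5 has {A,C,E}; column 6 has {B,C,E,F}; that leaves D.
At row 6, column 3: row 6 has {D}; column 3 has {A,C,D,E,F}; that leaves B.
At row 6, column 6: row 6 has {B,D}; column 6 has {B,C,D,E,F}; that leaves A.
At row 1, column 1: row 1 has {A,B,E,F}; column 1 has {A,D,E}; that leaves C.
At row 1, column 5: row 1 has {A,B,C,E,F}; column 5 has {A,B,E}; that leaves D.
At row 3, column 2: row 3 has {B,C,D,F}; column 2 has {A,B,C,D,F}; that leaves E.
At row 3, column 4: row 3 has {B,C,D,E,F}; column 4 has {B,C,D,F}; that leaves A.
At row 5, column 5: row 5 has {A,C,D,E}; column 5 has {A,B,D,E}; that leaves F.
At row 6, column 1: row 6 has {A,B,D}; column 1 has {A,C,D,E}; that leaves F.
At row 6, column 4: row 6 has {A,B,D,F}; column 4 has {A,B,C,D,F}; that leaves E.
At row 6, column 5: row 6 has {A,B,D,E,F}; column 5 has {A,B,D,E,F}; that leaves C.
At row 5, column 1: row 5 has {A,C,D,E,F}; column 1 has {A,C,D,E,F}; that leaves B.

C F A B D E / A C F D E B / D E C A B F / E B D F A C / B A E C F D / F D B E C A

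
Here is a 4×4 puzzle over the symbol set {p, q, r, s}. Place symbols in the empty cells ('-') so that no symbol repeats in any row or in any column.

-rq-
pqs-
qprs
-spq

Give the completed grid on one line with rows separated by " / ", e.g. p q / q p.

s r q p / p q s r / q p r s / r s p q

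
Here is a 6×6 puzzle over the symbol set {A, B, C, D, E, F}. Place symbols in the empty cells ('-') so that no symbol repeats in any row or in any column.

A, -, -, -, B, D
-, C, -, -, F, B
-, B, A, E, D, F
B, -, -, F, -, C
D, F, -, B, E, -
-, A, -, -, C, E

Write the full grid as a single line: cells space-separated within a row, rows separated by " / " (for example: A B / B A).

A E F C B D / E C D A F B / C B A E D F / B D E F A C / D F C B E A / F A B D C E

(r1,c2) = E
(r1,c4) = C
(r2,c1) = E
(r2,c3) = D
(r2,c4) = A
(r3,c1) = C
(r4,c2) = D
(r4,c3) = E
(r4,c5) = A
(r5,c3) = C
(r5,c6) = A
(r6,c1) = F
(r6,c3) = B
(r6,c4) = D
(r1,c3) = F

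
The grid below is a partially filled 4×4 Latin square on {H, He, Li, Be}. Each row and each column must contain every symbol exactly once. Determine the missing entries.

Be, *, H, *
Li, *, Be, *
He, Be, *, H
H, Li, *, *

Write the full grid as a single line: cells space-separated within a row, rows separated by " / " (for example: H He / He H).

(r1,c2) = He
(r1,c4) = Li
(r2,c2) = H
(r2,c4) = He
(r3,c3) = Li
(r4,c3) = He
(r4,c4) = Be

Be He H Li / Li H Be He / He Be Li H / H Li He Be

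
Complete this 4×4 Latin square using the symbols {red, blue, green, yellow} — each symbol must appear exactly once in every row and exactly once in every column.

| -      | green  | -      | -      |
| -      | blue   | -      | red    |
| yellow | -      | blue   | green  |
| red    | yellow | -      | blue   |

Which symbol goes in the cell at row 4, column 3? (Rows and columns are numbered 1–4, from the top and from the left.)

green

(r1,c1) = blue
(r1,c4) = yellow
(r2,c1) = green
(r2,c3) = yellow
(r3,c2) = red
(r4,c3) = green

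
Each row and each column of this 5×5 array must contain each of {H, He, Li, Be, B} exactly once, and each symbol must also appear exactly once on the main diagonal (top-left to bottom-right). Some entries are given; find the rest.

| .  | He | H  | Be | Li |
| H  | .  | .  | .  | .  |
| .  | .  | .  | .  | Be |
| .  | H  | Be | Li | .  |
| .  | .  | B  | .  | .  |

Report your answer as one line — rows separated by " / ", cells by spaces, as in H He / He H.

(r1,c1): row 1 has {H,He,Li,Be}; column 1 has {H}; the diagonal has {Li}, so it must be B.
(r2,c2): row 2 has {H}; column 2 has {H,He}; the diagonal has {Li,B}, so it must be Be.
(r3,c3): row 3 has {Be}; column 3 has {H,Be,B}; the diagonal has {Li,Be,B}, so it must be He.
(r4,c1): row 4 has {H,Li,Be}; column 1 has {H,B}, so it must be He.
(r4,c5): row 4 has {H,He,Li,Be}; column 5 has {Li,Be}, so it must be B.
(r5,c2): row 5 has {B}; column 2 has {H,He,Be}, so it must be Li.
(r5,c5): row 5 has {Li,B}; column 5 has {Li,Be,B}; the diagonal has {He,Li,Be,B}, so it must be H.
(r2,c3): row 2 has {H,Be}; column 3 has {H,He,Be,B}, so it must be Li.
(r2,c5): row 2 has {H,Li,Be}; column 5 has {H,Li,Be,B}, so it must be He.
(r3,c1): row 3 has {He,Be}; column 1 has {H,He,B}, so it must be Li.
(r3,c2): row 3 has {He,Li,Be}; column 2 has {H,He,Li,Be}, so it must be B.
(r3,c4): row 3 has {He,Li,Be,B}; column 4 has {Li,Be}, so it must be H.
(r5,c1): row 5 has {H,Li,B}; column 1 has {H,He,Li,B}, so it must be Be.
(r5,c4): row 5 has {H,Li,Be,B}; column 4 has {H,Li,Be}, so it must be He.
(r2,c4): row 2 has {H,He,Li,Be}; column 4 has {H,He,Li,Be}, so it must be B.

B He H Be Li / H Be Li B He / Li B He H Be / He H Be Li B / Be Li B He H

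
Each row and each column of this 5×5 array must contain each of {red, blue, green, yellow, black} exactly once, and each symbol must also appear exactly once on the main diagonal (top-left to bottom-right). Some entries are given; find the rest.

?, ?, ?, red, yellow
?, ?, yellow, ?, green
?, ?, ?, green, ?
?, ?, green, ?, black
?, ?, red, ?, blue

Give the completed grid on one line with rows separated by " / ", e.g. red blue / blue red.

green black blue red yellow / black red yellow blue green / blue yellow black green red / red blue green yellow black / yellow green red black blue

(r3,c3) = black
(r3,c5) = red
(r4,c4) = yellow
(r5,c4) = black
(r1,c1) = green
(r1,c3) = blue
(r2,c2) = red
(r2,c4) = blue
(r4,c2) = blue
(r5,c1) = yellow
(r5,c2) = green
(r1,c2) = black
(r2,c1) = black
(r3,c1) = blue
(r3,c2) = yellow
(r4,c1) = red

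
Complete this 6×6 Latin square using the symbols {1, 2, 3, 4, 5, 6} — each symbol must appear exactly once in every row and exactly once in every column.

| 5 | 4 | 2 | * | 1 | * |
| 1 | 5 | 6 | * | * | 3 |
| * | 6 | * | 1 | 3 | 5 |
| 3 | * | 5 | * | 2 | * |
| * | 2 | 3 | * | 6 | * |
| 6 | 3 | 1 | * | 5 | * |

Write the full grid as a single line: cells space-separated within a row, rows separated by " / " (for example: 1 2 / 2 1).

(r1,c6): row 1 has {1,2,4,5}; column 6 has {3,5}, so it must be 6.
(r2,c5): row 2 has {1,3,5,6}; column 5 has {1,2,3,5,6}, so it must be 4.
(r3,c3): row 3 has {1,3,5,6}; column 3 has {1,2,3,5,6}, so it must be 4.
(r4,c2): row 4 has {2,3,5}; column 2 has {2,3,4,5,6}, so it must be 1.
(r4,c6): row 4 has {1,2,3,5}; column 6 has {3,5,6}, so it must be 4.
(r5,c1): row 5 has {2,3,6}; column 1 has {1,3,5,6}, so it must be 4.
(r5,c4): row 5 has {2,3,4,6}; column 4 has {1}, so it must be 5.
(r5,c6): row 5 has {2,3,4,5,6}; column 6 has {3,4,5,6}, so it must be 1.
(r6,c6): row 6 has {1,3,5,6}; column 6 has {1,3,4,5,6}, so it must be 2.
(r1,c4): row 1 has {1,2,4,5,6}; column 4 has {1,5}, so it must be 3.
(r2,c4): row 2 has {1,3,4,5,6}; column 4 has {1,3,5}, so it must be 2.
(r3,c1): row 3 has {1,3,4,5,6}; column 1 has {1,3,4,5,6}, so it must be 2.
(r4,c4): row 4 has {1,2,3,4,5}; column 4 has {1,2,3,5}, so it must be 6.
(r6,c4): row 6 has {1,2,3,5,6}; column 4 has {1,2,3,5,6}, so it must be 4.

5 4 2 3 1 6 / 1 5 6 2 4 3 / 2 6 4 1 3 5 / 3 1 5 6 2 4 / 4 2 3 5 6 1 / 6 3 1 4 5 2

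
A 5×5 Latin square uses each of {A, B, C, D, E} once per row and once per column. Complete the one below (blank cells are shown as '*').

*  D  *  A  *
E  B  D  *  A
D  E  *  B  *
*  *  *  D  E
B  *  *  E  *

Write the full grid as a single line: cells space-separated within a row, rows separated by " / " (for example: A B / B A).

C D E A B / E B D C A / D E A B C / A C B D E / B A C E D

(r1,c1) = C
(r1,c5) = B
(r2,c4) = C
(r3,c5) = C
(r4,c1) = A
(r4,c2) = C
(r4,c3) = B
(r5,c2) = A
(r5,c3) = C
(r5,c5) = D
(r1,c3) = E
(r3,c3) = A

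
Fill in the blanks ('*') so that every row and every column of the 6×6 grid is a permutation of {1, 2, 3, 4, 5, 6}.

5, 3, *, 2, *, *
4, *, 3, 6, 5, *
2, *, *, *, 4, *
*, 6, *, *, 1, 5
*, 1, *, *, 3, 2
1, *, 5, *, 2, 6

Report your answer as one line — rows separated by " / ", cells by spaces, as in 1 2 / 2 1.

(r1,c5) = 6
(r2,c2) = 2
(r2,c6) = 1
(r3,c2) = 5
(r3,c6) = 3
(r4,c1) = 3
(r4,c4) = 4
(r5,c1) = 6
(r5,c3) = 4
(r5,c4) = 5
(r6,c2) = 4
(r6,c4) = 3
(r1,c3) = 1
(r1,c6) = 4
(r3,c3) = 6
(r3,c4) = 1
(r4,c3) = 2

5 3 1 2 6 4 / 4 2 3 6 5 1 / 2 5 6 1 4 3 / 3 6 2 4 1 5 / 6 1 4 5 3 2 / 1 4 5 3 2 6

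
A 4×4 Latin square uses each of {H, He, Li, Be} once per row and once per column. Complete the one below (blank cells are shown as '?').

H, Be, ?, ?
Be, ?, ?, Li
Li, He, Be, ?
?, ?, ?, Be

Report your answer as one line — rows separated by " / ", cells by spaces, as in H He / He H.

(r1,c4) = He
(r2,c2) = H
(r2,c3) = He
(r3,c4) = H
(r4,c1) = He
(r4,c2) = Li
(r4,c3) = H
(r1,c3) = Li

H Be Li He / Be H He Li / Li He Be H / He Li H Be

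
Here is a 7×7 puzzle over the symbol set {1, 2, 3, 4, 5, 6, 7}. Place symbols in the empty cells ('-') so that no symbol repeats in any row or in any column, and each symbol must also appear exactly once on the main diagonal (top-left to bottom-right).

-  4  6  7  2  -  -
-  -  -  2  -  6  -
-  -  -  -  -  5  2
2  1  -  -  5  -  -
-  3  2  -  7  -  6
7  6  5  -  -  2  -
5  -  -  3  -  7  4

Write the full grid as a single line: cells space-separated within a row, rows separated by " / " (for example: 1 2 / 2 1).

1 4 6 7 2 3 5 / 3 5 4 2 1 6 7 / 6 7 3 1 4 5 2 / 2 1 7 6 5 4 3 / 4 3 2 5 7 1 6 / 7 6 5 4 3 2 1 / 5 2 1 3 6 7 4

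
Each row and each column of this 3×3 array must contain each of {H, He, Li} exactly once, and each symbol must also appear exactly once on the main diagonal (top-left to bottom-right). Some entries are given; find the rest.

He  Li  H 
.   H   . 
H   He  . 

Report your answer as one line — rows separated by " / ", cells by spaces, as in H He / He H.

(r2,c1) = Li
(r2,c3) = He
(r3,c3) = Li

He Li H / Li H He / H He Li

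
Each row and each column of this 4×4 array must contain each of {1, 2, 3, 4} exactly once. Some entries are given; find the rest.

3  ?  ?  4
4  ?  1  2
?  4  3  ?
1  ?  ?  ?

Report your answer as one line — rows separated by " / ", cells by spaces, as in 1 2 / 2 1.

(r1,c3): row 1 has {3,4}; column 3 has {1,3}, so it must be 2.
(r2,c2): row 2 has {1,2,4}; column 2 has {4}, so it must be 3.
(r3,c1): row 3 has {3,4}; column 1 has {1,3,4}, so it must be 2.
(r3,c4): row 3 has {2,3,4}; column 4 has {2,4}, so it must be 1.
(r4,c2): row 4 has {1}; column 2 has {3,4}, so it must be 2.
(r4,c3): row 4 has {1,2}; column 3 has {1,2,3}, so it must be 4.
(r4,c4): row 4 has {1,2,4}; column 4 has {1,2,4}, so it must be 3.
(r1,c2): row 1 has {2,3,4}; column 2 has {2,3,4}, so it must be 1.

3 1 2 4 / 4 3 1 2 / 2 4 3 1 / 1 2 4 3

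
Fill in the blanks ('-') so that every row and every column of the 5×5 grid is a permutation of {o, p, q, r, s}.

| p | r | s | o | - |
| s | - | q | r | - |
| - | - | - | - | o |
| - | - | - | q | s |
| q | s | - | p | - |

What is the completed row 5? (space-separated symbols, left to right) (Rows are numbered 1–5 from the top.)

q s o p r

row 1 has {o,p,r,s}; column 5 has {o,s} — only q is left for (r1,c5).
row 2 has {q,r,s}; column 5 has {o,q,s} — only p is left for (r2,c5).
row 3 has {o}; column 1 has {p,q,s} — only r is left for (r3,c1).
row 3 has {o,r}; column 3 has {q,s} — only p is left for (r3,c3).
row 3 has {o,p,r}; column 4 has {o,p,q,r} — only s is left for (r3,c4).
row 4 has {q,s}; column 1 has {p,q,r,s} — only o is left for (r4,c1).
row 4 has {o,q,s}; column 2 has {r,s} — only p is left for (r4,c2).
row 4 has {o,p,q,s}; column 3 has {p,q,s} — only r is left for (r4,c3).
row 5 has {p,q,s}; column 3 has {p,q,r,s} — only o is left for (r5,c3).
row 5 has {o,p,q,s}; column 5 has {o,p,q,s} — only r is left for (r5,c5).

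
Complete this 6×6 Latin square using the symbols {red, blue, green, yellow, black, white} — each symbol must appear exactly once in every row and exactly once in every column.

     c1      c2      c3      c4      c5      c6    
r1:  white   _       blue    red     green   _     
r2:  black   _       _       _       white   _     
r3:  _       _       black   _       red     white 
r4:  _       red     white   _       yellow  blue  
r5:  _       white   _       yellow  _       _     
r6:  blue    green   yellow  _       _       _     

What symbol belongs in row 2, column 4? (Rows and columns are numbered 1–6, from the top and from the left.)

(r4,c1) = green
(r4,c4) = black
(r5,c1) = red
(r5,c3) = green
(r5,c6) = black
(r6,c4) = white
(r6,c5) = black
(r6,c6) = red
(r1,c6) = yellow
(r2,c3) = red
(r2,c6) = green
(r3,c1) = yellow
(r3,c2) = blue
(r3,c4) = green
(r5,c5) = blue
(r1,c2) = black
(r2,c2) = yellow
(r2,c4) = blue

blue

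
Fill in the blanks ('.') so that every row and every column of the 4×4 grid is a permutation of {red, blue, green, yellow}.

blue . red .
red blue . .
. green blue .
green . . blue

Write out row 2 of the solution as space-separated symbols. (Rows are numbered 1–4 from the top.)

red blue green yellow

(r1,c2) = yellow
(r1,c4) = green
(r2,c4) = yellow
(r3,c1) = yellow
(r3,c4) = red
(r4,c2) = red
(r4,c3) = yellow
(r2,c3) = green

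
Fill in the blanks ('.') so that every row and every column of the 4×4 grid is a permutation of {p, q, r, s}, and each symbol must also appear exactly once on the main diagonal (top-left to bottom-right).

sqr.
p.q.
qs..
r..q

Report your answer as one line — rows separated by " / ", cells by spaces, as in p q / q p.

s q r p / p r q s / q s p r / r p s q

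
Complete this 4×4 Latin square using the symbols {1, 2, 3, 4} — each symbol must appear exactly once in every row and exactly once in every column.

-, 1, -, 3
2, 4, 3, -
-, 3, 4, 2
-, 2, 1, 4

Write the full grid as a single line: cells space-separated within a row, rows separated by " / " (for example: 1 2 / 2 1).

4 1 2 3 / 2 4 3 1 / 1 3 4 2 / 3 2 1 4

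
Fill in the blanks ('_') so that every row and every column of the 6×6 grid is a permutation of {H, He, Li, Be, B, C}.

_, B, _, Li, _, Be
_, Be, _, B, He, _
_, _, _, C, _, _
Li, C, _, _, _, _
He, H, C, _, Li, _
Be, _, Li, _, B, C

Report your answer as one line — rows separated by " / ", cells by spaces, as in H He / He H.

H B He Li C Be / C Be H B He Li / B Li Be C H He / Li C B He Be H / He H C Be Li B / Be He Li H B C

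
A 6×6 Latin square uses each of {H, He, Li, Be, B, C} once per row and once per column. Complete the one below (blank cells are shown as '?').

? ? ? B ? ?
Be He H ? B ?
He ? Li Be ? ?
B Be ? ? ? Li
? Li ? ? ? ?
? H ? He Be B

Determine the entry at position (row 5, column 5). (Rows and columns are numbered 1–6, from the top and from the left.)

He

(r1,c2) = C
(r2,c6) = C
(r3,c2) = B
(r3,c6) = H
(r6,c3) = C
(r2,c4) = Li
(r3,c5) = C
(r4,c3) = He
(r4,c5) = H
(r5,c5) = He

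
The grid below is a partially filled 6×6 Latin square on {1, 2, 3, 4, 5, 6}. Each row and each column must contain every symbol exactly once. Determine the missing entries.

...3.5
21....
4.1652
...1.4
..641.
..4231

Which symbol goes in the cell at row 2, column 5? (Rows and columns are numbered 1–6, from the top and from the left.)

4

At row 1, column 3: row 1 has {3,5}; column 3 has {1,4,6}; that leaves 2.
At row 2, column 4: row 2 has {1,2}; column 4 has {1,2,3,4,6}; that leaves 5.
At row 3, column 2: row 3 has {1,2,4,5,6}; column 2 has {1}; that leaves 3.
At row 5, column 6: row 5 has {1,4,6}; column 6 has {1,2,4,5}; that leaves 3.
At row 2, column 3: row 2 has {1,2,5}; column 3 has {1,2,4,6}; that leaves 3.
At row 2, column 6: row 2 has {1,2,3,5}; column 6 has {1,2,3,4,5}; that leaves 6.
At row 4, column 3: row 4 has {1,4}; column 3 has {1,2,3,4,6}; that leaves 5.
At row 5, column 1: row 5 has {1,3,4,6}; column 1 has {2,4}; that leaves 5.
At row 5, column 2: row 5 has {1,3,4,5,6}; column 2 has {1,3}; that leaves 2.
At row 6, column 1: row 6 has {1,2,3,4}; column 1 has {2,4,5}; that leaves 6.
At row 6, column 2: row 6 has {1,2,3,4,6}; column 2 has {1,2,3}; that leaves 5.
At row 1, column 1: row 1 has {2,3,5}; column 1 has {2,4,5,6}; that leaves 1.
At row 2, column 5: row 2 has {1,2,3,5,6}; column 5 has {1,3,5}; that leaves 4.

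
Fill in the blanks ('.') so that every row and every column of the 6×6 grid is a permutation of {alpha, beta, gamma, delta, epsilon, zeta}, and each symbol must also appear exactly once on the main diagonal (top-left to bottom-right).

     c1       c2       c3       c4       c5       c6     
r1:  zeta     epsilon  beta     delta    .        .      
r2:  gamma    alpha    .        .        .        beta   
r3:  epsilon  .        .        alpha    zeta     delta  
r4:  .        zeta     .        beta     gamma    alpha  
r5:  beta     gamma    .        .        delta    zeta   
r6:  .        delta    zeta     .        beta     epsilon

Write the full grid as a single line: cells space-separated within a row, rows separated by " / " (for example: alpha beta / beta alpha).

zeta epsilon beta delta alpha gamma / gamma alpha delta zeta epsilon beta / epsilon beta gamma alpha zeta delta / delta zeta epsilon beta gamma alpha / beta gamma alpha epsilon delta zeta / alpha delta zeta gamma beta epsilon

(r1,c5) = alpha
(r1,c6) = gamma
(r2,c5) = epsilon
(r3,c2) = beta
(r3,c3) = gamma
(r4,c1) = delta
(r4,c3) = epsilon
(r5,c3) = alpha
(r5,c4) = epsilon
(r6,c1) = alpha
(r6,c4) = gamma
(r2,c3) = delta
(r2,c4) = zeta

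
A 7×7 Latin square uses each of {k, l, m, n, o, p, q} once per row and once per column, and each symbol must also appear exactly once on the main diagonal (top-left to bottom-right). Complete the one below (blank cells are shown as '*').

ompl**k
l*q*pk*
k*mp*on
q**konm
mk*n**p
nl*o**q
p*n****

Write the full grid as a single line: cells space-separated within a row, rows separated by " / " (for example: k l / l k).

o m p l n q k / l n q m p k o / k q m p l o n / q p l k o n m / m k o n q l p / n l k o m p q / p o n q k m l

(r1,c6) = q
(r2,c2) = n
(r2,c4) = m
(r2,c7) = o
(r3,c2) = q
(r3,c5) = l
(r4,c2) = p
(r4,c3) = l
(r5,c3) = o
(r5,c5) = q
(r5,c6) = l
(r6,c3) = k
(r6,c5) = m
(r6,c6) = p
(r7,c2) = o
(r7,c4) = q
(r7,c5) = k
(r7,c6) = m
(r7,c7) = l
(r1,c5) = n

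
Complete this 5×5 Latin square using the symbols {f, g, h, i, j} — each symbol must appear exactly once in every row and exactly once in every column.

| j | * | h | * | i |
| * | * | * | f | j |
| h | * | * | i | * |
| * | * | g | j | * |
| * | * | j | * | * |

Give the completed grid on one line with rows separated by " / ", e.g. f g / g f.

j f h g i / g h i f j / h j f i g / f i g j h / i g j h f

(r1,c4): row 1 has {h,i,j}; column 4 has {f,i,j}, so it must be g.
(r2,c3): row 2 has {f,j}; column 3 has {g,h,j}, so it must be i.
(r3,c3): row 3 has {h,i}; column 3 has {g,h,i,j}, so it must be f.
(r3,c5): row 3 has {f,h,i}; column 5 has {i,j}, so it must be g.
(r5,c4): row 5 has {j}; column 4 has {f,g,i,j}, so it must be h.
(r5,c5): row 5 has {h,j}; column 5 has {g,i,j}, so it must be f.
(r1,c2): row 1 has {g,h,i,j}; column 2 is empty so far, so it must be f.
(r2,c1): row 2 has {f,i,j}; column 1 has {h,j}, so it must be g.
(r2,c2): row 2 has {f,g,i,j}; column 2 has {f}, so it must be h.
(r3,c2): row 3 has {f,g,h,i}; column 2 has {f,h}, so it must be j.
(r4,c2): row 4 has {g,j}; column 2 has {f,h,j}, so it must be i.
(r4,c5): row 4 has {g,i,j}; column 5 has {f,g,i,j}, so it must be h.
(r5,c1): row 5 has {f,h,j}; column 1 has {g,h,j}, so it must be i.
(r5,c2): row 5 has {f,h,i,j}; column 2 has {f,h,i,j}, so it must be g.
(r4,c1): row 4 has {g,h,i,j}; column 1 has {g,h,i,j}, so it must be f.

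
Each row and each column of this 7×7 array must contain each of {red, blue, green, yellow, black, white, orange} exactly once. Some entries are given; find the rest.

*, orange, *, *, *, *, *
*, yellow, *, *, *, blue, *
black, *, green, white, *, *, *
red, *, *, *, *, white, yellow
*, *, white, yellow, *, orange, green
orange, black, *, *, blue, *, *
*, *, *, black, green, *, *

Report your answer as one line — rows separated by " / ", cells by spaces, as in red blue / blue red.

white orange blue green yellow black red / green yellow red orange white blue black / black blue green white red yellow orange / red green black blue orange white yellow / blue red white yellow black orange green / orange black yellow red blue green white / yellow white orange black green red blue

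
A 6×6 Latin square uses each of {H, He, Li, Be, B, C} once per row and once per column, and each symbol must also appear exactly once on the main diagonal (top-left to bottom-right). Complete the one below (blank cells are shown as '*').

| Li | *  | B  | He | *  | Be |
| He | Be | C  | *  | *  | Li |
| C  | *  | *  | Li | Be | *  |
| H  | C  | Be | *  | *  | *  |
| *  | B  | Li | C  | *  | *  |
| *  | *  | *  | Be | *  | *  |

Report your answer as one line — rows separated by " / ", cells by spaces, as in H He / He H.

Li H B He C Be / He Be C H B Li / C He H Li Be B / H C Be B Li He / Be B Li C He H / B Li He Be H C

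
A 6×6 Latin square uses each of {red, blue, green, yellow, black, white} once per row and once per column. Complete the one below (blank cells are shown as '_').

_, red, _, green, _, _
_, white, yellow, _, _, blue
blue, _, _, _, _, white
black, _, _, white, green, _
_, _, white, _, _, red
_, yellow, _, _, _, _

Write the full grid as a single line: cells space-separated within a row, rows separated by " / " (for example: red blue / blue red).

white red blue green yellow black / green white yellow red black blue / blue black green yellow red white / black blue red white green yellow / yellow green white black blue red / red yellow black blue white green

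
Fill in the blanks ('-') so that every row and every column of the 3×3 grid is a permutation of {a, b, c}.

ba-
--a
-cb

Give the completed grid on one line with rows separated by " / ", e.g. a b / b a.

At row 1, column 3: row 1 has {a,b}; column 3 has {a,b}; that leaves c.
At row 2, column 1: row 2 has {a}; column 1 has {b}; that leaves c.
At row 2, column 2: row 2 has {a,c}; column 2 has {a,c}; that leaves b.
At row 3, column 1: row 3 has {b,c}; column 1 has {b,c}; that leaves a.

b a c / c b a / a c b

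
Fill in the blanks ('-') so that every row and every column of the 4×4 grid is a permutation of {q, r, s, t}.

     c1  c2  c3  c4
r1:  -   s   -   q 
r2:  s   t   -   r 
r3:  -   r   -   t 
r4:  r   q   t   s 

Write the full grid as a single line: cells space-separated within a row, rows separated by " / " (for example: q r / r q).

t s r q / s t q r / q r s t / r q t s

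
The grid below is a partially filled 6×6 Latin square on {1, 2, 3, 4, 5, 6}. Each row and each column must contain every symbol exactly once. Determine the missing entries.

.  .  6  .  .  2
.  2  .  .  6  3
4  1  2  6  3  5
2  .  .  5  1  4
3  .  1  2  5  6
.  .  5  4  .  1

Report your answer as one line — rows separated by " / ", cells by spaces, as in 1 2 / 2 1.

(r1,c5) = 4
(r2,c3) = 4
(r2,c4) = 1
(r4,c3) = 3
(r5,c2) = 4
(r6,c1) = 6
(r6,c2) = 3
(r6,c5) = 2
(r1,c2) = 5
(r1,c4) = 3
(r2,c1) = 5
(r4,c2) = 6
(r1,c1) = 1

1 5 6 3 4 2 / 5 2 4 1 6 3 / 4 1 2 6 3 5 / 2 6 3 5 1 4 / 3 4 1 2 5 6 / 6 3 5 4 2 1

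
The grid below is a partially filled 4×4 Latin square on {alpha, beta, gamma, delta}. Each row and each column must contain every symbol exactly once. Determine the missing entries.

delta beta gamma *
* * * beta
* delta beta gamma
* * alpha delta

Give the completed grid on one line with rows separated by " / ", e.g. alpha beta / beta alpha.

(r1,c4) = alpha
(r2,c3) = delta
(r3,c1) = alpha
(r4,c2) = gamma
(r2,c1) = gamma
(r2,c2) = alpha
(r4,c1) = beta

delta beta gamma alpha / gamma alpha delta beta / alpha delta beta gamma / beta gamma alpha delta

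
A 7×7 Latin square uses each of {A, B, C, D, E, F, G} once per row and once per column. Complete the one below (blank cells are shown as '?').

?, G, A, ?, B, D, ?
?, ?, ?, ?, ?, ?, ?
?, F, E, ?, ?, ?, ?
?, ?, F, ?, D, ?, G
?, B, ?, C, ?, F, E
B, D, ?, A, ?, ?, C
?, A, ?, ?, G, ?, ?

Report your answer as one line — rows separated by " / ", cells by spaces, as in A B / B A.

C G A E B D F / F C B D E G A / D F E G C A B / A E F B D C G / G B D C A F E / B D G A F E C / E A C F G B D

(r1,c7) = F
(r5,c5) = A
(r6,c3) = G
(r6,c6) = E
(r1,c4) = E
(r3,c5) = C
(r4,c4) = B
(r5,c3) = D
(r6,c5) = F
(r1,c1) = C
(r2,c5) = E
(r5,c1) = G
(r2,c2) = C
(r2,c3) = B
(r4,c2) = E
(r7,c3) = C
(r7,c6) = B
(r7,c7) = D
(r2,c7) = A
(r3,c7) = B
(r4,c1) = A
(r4,c6) = C
(r7,c4) = F
(r2,c6) = G
(r3,c1) = D
(r3,c4) = G
(r3,c6) = A
(r7,c1) = E
(r2,c1) = F
(r2,c4) = D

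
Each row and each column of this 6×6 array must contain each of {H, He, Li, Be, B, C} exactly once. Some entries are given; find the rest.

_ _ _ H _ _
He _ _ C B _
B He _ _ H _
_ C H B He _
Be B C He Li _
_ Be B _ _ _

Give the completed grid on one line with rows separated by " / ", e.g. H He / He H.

C Li He H Be B / He H Be C B Li / B He Li Be H C / Li C H B He Be / Be B C He Li H / H Be B Li C He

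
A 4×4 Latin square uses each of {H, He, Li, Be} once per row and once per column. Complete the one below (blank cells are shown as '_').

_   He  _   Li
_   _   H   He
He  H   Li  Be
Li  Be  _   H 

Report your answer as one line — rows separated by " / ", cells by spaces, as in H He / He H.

H He Be Li / Be Li H He / He H Li Be / Li Be He H

(r1,c3): row 1 has {He,Li}; column 3 has {H,Li}, so it must be Be.
(r2,c1): row 2 has {H,He}; column 1 has {He,Li}, so it must be Be.
(r2,c2): row 2 has {H,He,Be}; column 2 has {H,He,Be}, so it must be Li.
(r4,c3): row 4 has {H,Li,Be}; column 3 has {H,Li,Be}, so it must be He.
(r1,c1): row 1 has {He,Li,Be}; column 1 has {He,Li,Be}, so it must be H.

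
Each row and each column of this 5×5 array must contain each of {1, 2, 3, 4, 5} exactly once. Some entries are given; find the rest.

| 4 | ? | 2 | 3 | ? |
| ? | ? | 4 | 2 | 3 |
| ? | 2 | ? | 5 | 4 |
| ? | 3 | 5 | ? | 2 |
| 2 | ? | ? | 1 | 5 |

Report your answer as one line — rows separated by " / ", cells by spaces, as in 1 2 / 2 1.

4 5 2 3 1 / 5 1 4 2 3 / 3 2 1 5 4 / 1 3 5 4 2 / 2 4 3 1 5

(r1,c5) = 1
(r4,c1) = 1
(r4,c4) = 4
(r5,c2) = 4
(r5,c3) = 3
(r1,c2) = 5
(r2,c1) = 5
(r2,c2) = 1
(r3,c1) = 3
(r3,c3) = 1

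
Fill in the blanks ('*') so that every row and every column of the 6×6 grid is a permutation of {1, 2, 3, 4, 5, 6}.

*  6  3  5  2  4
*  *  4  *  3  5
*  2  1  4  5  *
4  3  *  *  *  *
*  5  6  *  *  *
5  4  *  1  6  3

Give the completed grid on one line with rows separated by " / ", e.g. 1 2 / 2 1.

At row 1, column 1: row 1 has {2,3,4,5,6}; column 1 has {4,5}; that leaves 1.
At row 2, column 2: row 2 has {3,4,5}; column 2 has {2,3,4,5,6}; that leaves 1.
At row 3, column 6: row 3 has {1,2,4,5}; column 6 has {3,4,5}; that leaves 6.
At row 4, column 5: row 4 has {3,4}; column 5 has {2,3,5,6}; that leaves 1.
At row 4, column 6: row 4 has {1,3,4}; column 6 has {3,4,5,6}; that leaves 2.
At row 5, column 5: row 5 has {5,6}; column 5 has {1,2,3,5,6}; that leaves 4.
At row 5, column 6: row 5 has {4,5,6}; column 6 has {2,3,4,5,6}; that leaves 1.
At row 6, column 3: row 6 has {1,3,4,5,6}; column 3 has {1,3,4,6}; that leaves 2.
At row 3, column 1: row 3 has {1,2,4,5,6}; column 1 has {1,4,5}; that leaves 3.
At row 4, column 3: row 4 has {1,2,3,4}; column 3 has {1,2,3,4,6}; that leaves 5.
At row 4, column 4: row 4 has {1,2,3,4,5}; column 4 has {1,4,5}; that leaves 6.
At row 5, column 1: row 5 has {1,4,5,6}; column 1 has {1,3,4,5}; that leaves 2.
At row 5, column 4: row 5 has {1,2,4,5,6}; column 4 has {1,4,5,6}; that leaves 3.
At row 2, column 1: row 2 has {1,3,4,5}; column 1 has {1,2,3,4,5}; that leaves 6.
At row 2, column 4: row 2 has {1,3,4,5,6}; column 4 has {1,3,4,5,6}; that leaves 2.

1 6 3 5 2 4 / 6 1 4 2 3 5 / 3 2 1 4 5 6 / 4 3 5 6 1 2 / 2 5 6 3 4 1 / 5 4 2 1 6 3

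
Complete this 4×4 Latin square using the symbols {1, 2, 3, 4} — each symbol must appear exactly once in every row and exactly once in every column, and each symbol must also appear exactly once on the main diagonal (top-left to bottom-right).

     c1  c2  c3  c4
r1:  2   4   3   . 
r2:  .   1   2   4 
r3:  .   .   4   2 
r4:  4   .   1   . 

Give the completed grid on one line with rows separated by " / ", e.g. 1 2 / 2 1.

2 4 3 1 / 3 1 2 4 / 1 3 4 2 / 4 2 1 3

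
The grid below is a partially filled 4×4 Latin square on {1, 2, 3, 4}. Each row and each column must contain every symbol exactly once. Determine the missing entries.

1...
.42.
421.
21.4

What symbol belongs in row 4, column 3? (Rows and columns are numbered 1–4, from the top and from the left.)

3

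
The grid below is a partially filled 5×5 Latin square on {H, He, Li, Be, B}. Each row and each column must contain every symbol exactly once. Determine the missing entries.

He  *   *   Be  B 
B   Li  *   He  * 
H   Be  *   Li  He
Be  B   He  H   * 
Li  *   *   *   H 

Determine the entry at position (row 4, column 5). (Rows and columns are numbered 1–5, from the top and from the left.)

(r1,c2): row 1 has {He,Be,B}; column 2 has {Li,Be,B}, so it must be H.
(r1,c3): row 1 has {H,He,Be,B}; column 3 has {He}, so it must be Li.
(r2,c5): row 2 has {He,Li,B}; column 5 has {H,He,B}, so it must be Be.
(r3,c3): row 3 has {H,He,Li,Be}; column 3 has {He,Li}, so it must be B.
(r4,c5): row 4 has {H,He,Be,B}; column 5 has {H,He,Be,B}, so it must be Li.

Li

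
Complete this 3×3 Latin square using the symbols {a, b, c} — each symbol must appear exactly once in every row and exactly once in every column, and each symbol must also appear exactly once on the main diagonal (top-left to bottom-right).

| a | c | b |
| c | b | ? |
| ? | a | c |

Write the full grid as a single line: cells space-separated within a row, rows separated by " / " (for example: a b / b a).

a c b / c b a / b a c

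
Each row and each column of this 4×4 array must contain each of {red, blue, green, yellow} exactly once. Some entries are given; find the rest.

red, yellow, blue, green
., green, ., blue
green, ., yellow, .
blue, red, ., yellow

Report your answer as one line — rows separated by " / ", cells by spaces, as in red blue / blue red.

red yellow blue green / yellow green red blue / green blue yellow red / blue red green yellow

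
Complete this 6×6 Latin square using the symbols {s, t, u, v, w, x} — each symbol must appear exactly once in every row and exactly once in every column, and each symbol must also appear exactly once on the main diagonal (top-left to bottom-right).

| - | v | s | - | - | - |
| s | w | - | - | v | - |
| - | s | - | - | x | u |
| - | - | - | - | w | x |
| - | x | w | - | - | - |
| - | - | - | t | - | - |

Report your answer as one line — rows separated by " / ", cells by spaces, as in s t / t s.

x v s u t w / s w u x v t / v s t w x u / u t v s w x / t x w v u s / w u x t s v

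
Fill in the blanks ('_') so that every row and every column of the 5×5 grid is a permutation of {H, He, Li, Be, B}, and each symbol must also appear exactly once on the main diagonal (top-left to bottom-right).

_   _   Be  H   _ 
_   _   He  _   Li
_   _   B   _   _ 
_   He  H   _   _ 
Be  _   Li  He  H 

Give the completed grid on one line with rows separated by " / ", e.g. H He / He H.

At row 2, column 2: row 2 has {He,Li}; column 2 has {He}; the diagonal has {H,B}; that leaves Be.
At row 2, column 4: row 2 has {He,Li,Be}; column 4 has {H,He}; that leaves B.
At row 4, column 4: row 4 has {H,He}; column 4 has {H,He,B}; the diagonal has {H,Be,B}; that leaves Li.
At row 5, column 2: row 5 has {H,He,Li,Be}; column 2 has {He,Be}; that leaves B.
At row 1, column 1: row 1 has {H,Be}; column 1 has {Be}; the diagonal has {H,Li,Be,B}; that leaves He.
At row 1, column 2: row 1 has {H,He,Be}; column 2 has {He,Be,B}; that leaves Li.
At row 1, column 5: row 1 has {H,He,Li,Be}; column 5 has {H,Li}; that leaves B.
At row 2, column 1: row 2 has {He,Li,Be,B}; column 1 has {He,Be}; that leaves H.
At row 3, column 1: row 3 has {B}; column 1 has {H,He,Be}; that leaves Li.
At row 3, column 2: row 3 has {Li,B}; column 2 has {He,Li,Be,B}; that leaves H.
At row 3, column 4: row 3 has {H,Li,B}; column 4 has {H,He,Li,B}; that leaves Be.
At row 3, column 5: row 3 has {H,Li,Be,B}; column 5 has {H,Li,B}; that leaves He.
At row 4, column 1: row 4 has {H,He,Li}; column 1 has {H,He,Li,Be}; that leaves B.
At row 4, column 5: row 4 has {H,He,Li,B}; column 5 has {H,He,Li,B}; that leaves Be.

He Li Be H B / H Be He B Li / Li H B Be He / B He H Li Be / Be B Li He H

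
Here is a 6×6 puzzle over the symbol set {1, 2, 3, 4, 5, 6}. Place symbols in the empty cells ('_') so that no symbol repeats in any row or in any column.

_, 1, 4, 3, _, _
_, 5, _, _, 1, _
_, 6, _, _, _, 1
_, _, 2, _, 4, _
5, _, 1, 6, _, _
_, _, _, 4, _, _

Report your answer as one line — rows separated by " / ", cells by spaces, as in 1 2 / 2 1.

(r2,c4) = 2
(r3,c4) = 5
(r4,c2) = 3
(r4,c4) = 1
(r6,c2) = 2
(r3,c3) = 3
(r3,c5) = 2
(r4,c1) = 6
(r4,c6) = 5
(r5,c2) = 4
(r5,c5) = 3
(r5,c6) = 2
(r1,c1) = 2
(r1,c6) = 6
(r2,c3) = 6
(r3,c1) = 4
(r6,c3) = 5
(r6,c5) = 6
(r6,c6) = 3
(r1,c5) = 5
(r2,c1) = 3
(r2,c6) = 4
(r6,c1) = 1

2 1 4 3 5 6 / 3 5 6 2 1 4 / 4 6 3 5 2 1 / 6 3 2 1 4 5 / 5 4 1 6 3 2 / 1 2 5 4 6 3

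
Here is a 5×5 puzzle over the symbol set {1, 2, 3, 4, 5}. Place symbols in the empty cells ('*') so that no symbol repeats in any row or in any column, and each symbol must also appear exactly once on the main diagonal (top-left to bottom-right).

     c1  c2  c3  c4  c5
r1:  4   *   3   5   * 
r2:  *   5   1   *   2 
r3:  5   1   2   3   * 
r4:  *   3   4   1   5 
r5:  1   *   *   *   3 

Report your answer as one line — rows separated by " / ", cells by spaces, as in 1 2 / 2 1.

(r1,c2) = 2
(r1,c5) = 1
(r2,c1) = 3
(r2,c4) = 4
(r3,c5) = 4
(r4,c1) = 2
(r5,c2) = 4
(r5,c3) = 5
(r5,c4) = 2

4 2 3 5 1 / 3 5 1 4 2 / 5 1 2 3 4 / 2 3 4 1 5 / 1 4 5 2 3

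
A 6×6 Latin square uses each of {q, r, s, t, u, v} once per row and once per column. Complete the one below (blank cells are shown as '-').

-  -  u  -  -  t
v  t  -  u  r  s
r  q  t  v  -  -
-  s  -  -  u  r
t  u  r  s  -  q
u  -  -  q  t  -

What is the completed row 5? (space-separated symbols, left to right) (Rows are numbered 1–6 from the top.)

t u r s v q

(r1,c4) = r
(r2,c3) = q
(r3,c5) = s
(r3,c6) = u
(r4,c1) = q
(r4,c3) = v
(r4,c4) = t
(r5,c5) = v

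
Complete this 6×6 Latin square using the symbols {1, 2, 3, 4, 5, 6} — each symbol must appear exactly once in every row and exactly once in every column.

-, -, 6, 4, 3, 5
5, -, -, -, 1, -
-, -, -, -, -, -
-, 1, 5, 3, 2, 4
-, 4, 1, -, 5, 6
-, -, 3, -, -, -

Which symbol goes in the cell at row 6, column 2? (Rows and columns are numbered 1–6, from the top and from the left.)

row 1 has {3,4,5,6}; column 2 has {1,4} — only 2 is left for (r1,c2).
row 4 has {1,2,3,4,5}; column 1 has {5} — only 6 is left for (r4,c1).
row 5 has {1,4,5,6}; column 4 has {3,4} — only 2 is left for (r5,c4).
row 1 has {2,3,4,5,6}; column 1 has {5,6} — only 1 is left for (r1,c1).
row 2 has {1,5}; column 4 has {2,3,4} — only 6 is left for (r2,c4).
row 5 has {1,2,4,5,6}; column 1 has {1,5,6} — only 3 is left for (r5,c1).
row 2 has {1,5,6}; column 2 has {1,2,4} — only 3 is left for (r2,c2).
row 2 has {1,3,5,6}; column 6 has {4,5,6} — only 2 is left for (r2,c6).
row 6 has {3}; column 6 has {2,4,5,6} — only 1 is left for (r6,c6).
row 2 has {1,2,3,5,6}; column 3 has {1,3,5,6} — only 4 is left for (r2,c3).
row 3 is empty so far; column 3 has {1,3,4,5,6} — only 2 is left for (r3,c3).
row 3 has {2}; column 6 has {1,2,4,5,6} — only 3 is left for (r3,c6).
row 6 has {1,3}; column 4 has {2,3,4,6} — only 5 is left for (r6,c4).
row 3 has {2,3}; column 1 has {1,3,5,6} — only 4 is left for (r3,c1).
row 3 has {2,3,4}; column 4 has {2,3,4,5,6} — only 1 is left for (r3,c4).
row 3 has {1,2,3,4}; column 5 has {1,2,3,5} — only 6 is left for (r3,c5).
row 6 has {1,3,5}; column 1 has {1,3,4,5,6} — only 2 is left for (r6,c1).
row 6 has {1,2,3,5}; column 2 has {1,2,3,4} — only 6 is left for (r6,c2).

6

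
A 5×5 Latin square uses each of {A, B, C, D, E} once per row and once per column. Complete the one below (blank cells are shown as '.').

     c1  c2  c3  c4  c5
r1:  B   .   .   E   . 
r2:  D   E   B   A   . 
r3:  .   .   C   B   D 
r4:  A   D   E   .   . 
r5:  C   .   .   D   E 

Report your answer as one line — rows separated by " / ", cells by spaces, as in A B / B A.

Cell (r2,c5): row 2 has {A,B,D,E}; column 5 has {D,E} → C.
Cell (r3,c1): row 3 has {B,C,D}; column 1 has {A,B,C,D} → E.
Cell (r3,c2): row 3 has {B,C,D,E}; column 2 has {D,E} → A.
Cell (r4,c4): row 4 has {A,D,E}; column 4 has {A,B,D,E} → C.
Cell (r4,c5): row 4 has {A,C,D,E}; column 5 has {C,D,E} → B.
Cell (r5,c2): row 5 has {C,D,E}; column 2 has {A,D,E} → B.
Cell (r5,c3): row 5 has {B,C,D,E}; column 3 has {B,C,E} → A.
Cell (r1,c2): row 1 has {B,E}; column 2 has {A,B,D,E} → C.
Cell (r1,c3): row 1 has {B,C,E}; column 3 has {A,B,C,E} → D.
Cell (r1,c5): row 1 has {B,C,D,E}; column 5 has {B,C,D,E} → A.

B C D E A / D E B A C / E A C B D / A D E C B / C B A D E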